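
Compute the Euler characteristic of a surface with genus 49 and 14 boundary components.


chi = 2 - 2g - b
= 2 - 2*49 - 14
= 2 - 98 - 14 = -110

-110


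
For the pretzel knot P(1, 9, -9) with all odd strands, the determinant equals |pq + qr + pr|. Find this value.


Step 1: Compute pq + qr + pr.
pq = 1*9 = 9
qr = 9*(-9) = -81
pr = 1*(-9) = -9
pq + qr + pr = 9 + (-81) + (-9) = -81
Step 2: Take absolute value.
det(P(1,9,-9)) = |-81| = 81

81


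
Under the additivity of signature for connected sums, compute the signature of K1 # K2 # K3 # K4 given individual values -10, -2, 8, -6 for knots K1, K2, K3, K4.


The signature is additive under connected sum.
signature(K1 # K2 # K3 # K4) = (-10) + (-2) + (8) + (-6)
= -10

-10


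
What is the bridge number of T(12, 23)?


The bridge number of T(p,q) is min(p,q).
min(12, 23) = 12

12


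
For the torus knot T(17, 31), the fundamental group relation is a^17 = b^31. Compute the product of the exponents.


The relation is a^17 = b^31.
Product of exponents = 17 * 31
= 527

527


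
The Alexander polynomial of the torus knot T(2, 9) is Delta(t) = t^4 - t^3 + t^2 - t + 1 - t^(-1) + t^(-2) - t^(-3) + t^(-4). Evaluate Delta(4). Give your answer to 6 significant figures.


Substituting t = 4 into Delta(t) = t^4 - t^3 + t^2 - t + 1 - t^(-1) + t^(-2) - t^(-3) + t^(-4):
Term values: (256) + (-64) + (16) + (-4) + (1) + (-0.25) + (0.0625) + (-0.015625) + (0.00390625)
Sum = 204.8007812
Rounded to 6 significant figures: 204.801

204.801


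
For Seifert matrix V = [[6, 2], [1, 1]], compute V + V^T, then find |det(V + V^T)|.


Step 1: Form V + V^T where V = [[6, 2], [1, 1]]
  V^T = [[6, 1], [2, 1]]
  V + V^T = [[12, 3], [3, 2]]
Step 2: det(V + V^T) = 12*2 - 3*3
  = 24 - 9 = 15
Step 3: Knot determinant = |det(V + V^T)| = |15| = 15

15


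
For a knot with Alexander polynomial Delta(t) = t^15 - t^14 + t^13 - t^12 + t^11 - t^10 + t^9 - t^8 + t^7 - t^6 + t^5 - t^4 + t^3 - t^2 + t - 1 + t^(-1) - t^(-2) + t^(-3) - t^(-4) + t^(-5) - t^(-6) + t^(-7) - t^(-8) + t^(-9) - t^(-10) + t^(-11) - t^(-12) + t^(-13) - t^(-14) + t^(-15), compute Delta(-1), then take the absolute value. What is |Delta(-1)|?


Step 1: The polynomial has 31 terms with alternating signs, exponents from 15 down to -15.
Step 2: Substitute t = -1. The i-th term has coefficient (-1)^i and exponent (m-i),
  so its value is (-1)^i * (-1)^(m-i) = (-1)^m = -1 for every i.
Step 3: All 31 terms equal -1, so Delta(-1) = 31 * (-1) = -31
Step 4: |Delta(-1)| = 31

31


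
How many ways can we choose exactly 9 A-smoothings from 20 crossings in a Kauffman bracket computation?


We choose which 9 of 20 crossings get A-smoothings.
C(20, 9) = 20! / (9! * 11!)
= 167960

167960


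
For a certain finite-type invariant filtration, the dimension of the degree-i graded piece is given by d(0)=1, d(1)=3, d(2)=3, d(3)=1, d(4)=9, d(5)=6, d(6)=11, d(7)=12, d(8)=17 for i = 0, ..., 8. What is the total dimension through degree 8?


Total dimension = d(0) + d(1) + ... + d(8)
= 1 + 3 + 3 + 1 + 9 + 6 + 11 + 12 + 17
= 63

63


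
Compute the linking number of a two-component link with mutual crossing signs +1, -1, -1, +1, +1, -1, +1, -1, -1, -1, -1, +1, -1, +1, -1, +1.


Step 1: Count positive crossings: 7
Step 2: Count negative crossings: 9
Step 3: Sum of signs = 7 - 9 = -2
Step 4: Linking number = sum/2 = -2/2 = -1

-1


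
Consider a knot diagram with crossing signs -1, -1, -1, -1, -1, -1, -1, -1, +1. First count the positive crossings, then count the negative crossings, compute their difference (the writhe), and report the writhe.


Step 1: Count positive crossings (+1).
Positive crossings: 1
Step 2: Count negative crossings (-1).
Negative crossings: 8
Step 3: Writhe = (positive) - (negative)
w = 1 - 8 = -7
Step 4: |w| = 7, and w is negative

-7


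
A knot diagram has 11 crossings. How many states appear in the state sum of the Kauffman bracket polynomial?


Each crossing contributes 2 choices (A-smoothing or B-smoothing).
Total states = 2^11 = 2048

2048


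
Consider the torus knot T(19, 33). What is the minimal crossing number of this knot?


For a torus knot T(p, q) with gcd(p,q)=1,
the crossing number is min(p*(q-1), q*(p-1)).
p*(q-1) = 19*32 = 608
q*(p-1) = 33*18 = 594
min(608, 594) = 594

594


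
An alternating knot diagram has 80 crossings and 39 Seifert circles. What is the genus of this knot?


For alternating knots, g = (c - s + 1)/2.
= (80 - 39 + 1)/2
= 42/2 = 21

21


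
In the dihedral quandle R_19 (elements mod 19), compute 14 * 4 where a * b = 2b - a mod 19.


14 * 4 = 2*4 - 14 mod 19
= 8 - 14 mod 19
= -6 mod 19 = 13

13


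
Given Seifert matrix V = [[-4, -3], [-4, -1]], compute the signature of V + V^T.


Step 1: V + V^T = [[-8, -7], [-7, -2]]
Step 2: trace = -10, det = -33
Step 3: Discriminant = (-10)^2 - 4*(-33) = 232
Step 4: Eigenvalues: 2.61577, -12.6158
Step 5: Signature = (# positive eigenvalues) - (# negative eigenvalues) = 0

0


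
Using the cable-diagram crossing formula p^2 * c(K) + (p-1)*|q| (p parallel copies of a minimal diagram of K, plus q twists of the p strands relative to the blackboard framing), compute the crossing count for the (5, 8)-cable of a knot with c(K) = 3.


Step 1: Each of the c(K) crossings of the companion diagram becomes p*p = p^2 crossings among the p parallel strands, and each of the |q| twists s_1 s_2 ... s_(p-1) adds (p-1) crossings.
  Crossings = p^2 * c(K) + (p-1)*|q|
Step 2: = 5^2 * 3 + (5-1)*8
Step 3: = 25*3 + 4*8
Step 4: = 75 + 32 = 107

107


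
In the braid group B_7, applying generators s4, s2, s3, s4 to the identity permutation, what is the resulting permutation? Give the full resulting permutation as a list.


Starting with identity [1, 2, 3, 4, 5, 6, 7].
Apply generators in sequence:
  After s4: [1, 2, 3, 5, 4, 6, 7]
  After s2: [1, 3, 2, 5, 4, 6, 7]
  After s3: [1, 3, 5, 2, 4, 6, 7]
  After s4: [1, 3, 5, 4, 2, 6, 7]
Final permutation: [1, 3, 5, 4, 2, 6, 7]

[1, 3, 5, 4, 2, 6, 7]


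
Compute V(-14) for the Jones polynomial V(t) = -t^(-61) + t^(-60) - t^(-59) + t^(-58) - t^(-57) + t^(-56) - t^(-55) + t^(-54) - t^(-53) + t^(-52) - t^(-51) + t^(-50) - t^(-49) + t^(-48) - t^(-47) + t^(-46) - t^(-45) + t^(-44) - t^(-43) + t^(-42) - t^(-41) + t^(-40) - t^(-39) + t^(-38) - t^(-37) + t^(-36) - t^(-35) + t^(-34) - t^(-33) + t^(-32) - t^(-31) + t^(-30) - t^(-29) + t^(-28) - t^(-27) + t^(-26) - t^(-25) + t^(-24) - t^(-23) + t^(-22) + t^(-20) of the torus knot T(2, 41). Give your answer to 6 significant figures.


Substituting t = -14 into V(t) = -t^(-61) + t^(-60) - t^(-59) + t^(-58) - t^(-57) + t^(-56) - t^(-55) + t^(-54) - t^(-53) + t^(-52) - t^(-51) + t^(-50) - t^(-49) + t^(-48) - t^(-47) + t^(-46) - t^(-45) + t^(-44) - t^(-43) + t^(-42) - t^(-41) + t^(-40) - t^(-39) + t^(-38) - t^(-37) + t^(-36) - t^(-35) + t^(-34) - t^(-33) + t^(-32) - t^(-31) + t^(-30) - t^(-29) + t^(-28) - t^(-27) + t^(-26) - t^(-25) + t^(-24) - t^(-23) + t^(-22) + t^(-20):
  (-)t^(-61) = 1.21952e-70
  (+)t^(-60) = 1.70733e-69
  (-)t^(-59) = 2.39026e-68
  (+)t^(-58) = 3.34637e-67
  (-)t^(-57) = 4.68492e-66
  (+)t^(-56) = 6.55888e-65
  (-)t^(-55) = 9.18244e-64
  (+)t^(-54) = 1.28554e-62
  (-)t^(-53) = 1.79976e-61
  (+)t^(-52) = 2.51966e-60
  (-)t^(-51) = 3.52753e-59
  (+)t^(-50) = 4.93854e-58
  (-)t^(-49) = 6.91395e-57
  (+)t^(-48) = 9.67953e-56
  (-)t^(-47) = 1.35513e-54
  (+)t^(-46) = 1.89719e-53
  (-)t^(-45) = 2.65606e-52
  (+)t^(-44) = 3.71849e-51
  (-)t^(-43) = 5.20588e-50
  (+)t^(-42) = 7.28824e-49
  (-)t^(-41) = 1.02035e-47
  (+)t^(-40) = 1.42849e-46
  (-)t^(-39) = 1.99989e-45
  (+)t^(-38) = 2.79985e-44
  (-)t^(-37) = 3.91979e-43
  (+)t^(-36) = 5.4877e-42
  (-)t^(-35) = 7.68279e-41
  (+)t^(-34) = 1.07559e-39
  (-)t^(-33) = 1.50583e-38
  (+)t^(-32) = 2.10816e-37
  (-)t^(-31) = 2.95142e-36
  (+)t^(-30) = 4.13199e-35
  (-)t^(-29) = 5.78478e-34
  (+)t^(-28) = 8.09869e-33
  (-)t^(-27) = 1.13382e-31
  (+)t^(-26) = 1.58734e-30
  (-)t^(-25) = 2.22228e-29
  (+)t^(-24) = 3.11119e-28
  (-)t^(-23) = 4.35567e-27
  (+)t^(-22) = 6.09794e-26
  (+)t^(-20) = 1.1952e-23
Sum = (1.21952e-70) + (1.70733e-69) + (2.39026e-68) + (3.34637e-67) + (4.68492e-66) + (6.55888e-65) + (9.18244e-64) + (1.28554e-62) + (1.79976e-61) + (2.51966e-60) + (3.52753e-59) + (4.93854e-58) + (6.91395e-57) + (9.67953e-56) + (1.35513e-54) + (1.89719e-53) + (2.65606e-52) + (3.71849e-51) + (5.20588e-50) + (7.28824e-49) + (1.02035e-47) + (1.42849e-46) + (1.99989e-45) + (2.79985e-44) + (3.91979e-43) + (5.4877e-42) + (7.68279e-41) + (1.07559e-39) + (1.50583e-38) + (2.10816e-37) + (2.95142e-36) + (4.13199e-35) + (5.78478e-34) + (8.09869e-33) + (1.13382e-31) + (1.58734e-30) + (2.22228e-29) + (3.11119e-28) + (4.35567e-27) + (6.09794e-26) + (1.1952e-23)
= 1.201763441e-23
Rounded to 6 significant figures: 1.20176e-23

1.20176e-23


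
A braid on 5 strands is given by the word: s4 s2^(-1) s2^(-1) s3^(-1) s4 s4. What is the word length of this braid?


The word length counts the number of generators (including inverses).
Listing each generator: s4, s2^(-1), s2^(-1), s3^(-1), s4, s4
There are 6 generators in this braid word.

6


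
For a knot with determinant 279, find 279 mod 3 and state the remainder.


Step 1: A knot is p-colorable if and only if p divides its determinant.
Step 2: Compute 279 mod 3.
279 = 93 * 3 + 0
Step 3: 279 mod 3 = 0
Step 4: The knot is 3-colorable: yes

0


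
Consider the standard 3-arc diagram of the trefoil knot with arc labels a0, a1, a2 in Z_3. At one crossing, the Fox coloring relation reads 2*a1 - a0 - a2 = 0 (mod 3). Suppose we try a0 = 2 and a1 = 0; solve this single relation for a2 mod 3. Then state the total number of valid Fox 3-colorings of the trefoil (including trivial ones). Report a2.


Step 1: Apply the given crossing relation 2*a1 - a0 - a2 = 0 (mod 3).
  a2 = 2*a1 - a0 mod 3
  a2 = 2*0 - 2 mod 3
  a2 = 0 - 2 mod 3
  a2 = -2 mod 3 = 1
Step 2: The trefoil has determinant 3.
  Number of Fox p-colorings (p prime) is p^2 if p = 3, else p.
  Since p = 3 divides det = 3, the trefoil is 3-colorable.
  (Indeed for p = 3 any choice of a0, a1 extends to a valid coloring; the trial (a0, a1, a2) = (2, 0, 1) satisfies all three crossing relations.)
  Total colorings = 3^2 = 9
Step 3: a2 = 1, total Fox 3-colorings = 9

1


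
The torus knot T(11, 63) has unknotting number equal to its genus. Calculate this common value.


For a torus knot T(p,q), both the unknotting number and genus equal (p-1)(q-1)/2.
= (11-1)(63-1)/2
= 10*62/2
= 620/2 = 310

310


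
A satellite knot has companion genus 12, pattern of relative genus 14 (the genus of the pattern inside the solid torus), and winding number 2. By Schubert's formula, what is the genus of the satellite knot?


Schubert: g(satellite) = g_rel(pattern) + |winding| * g(companion),
where g_rel(pattern) is the genus of the pattern relative to the solid torus.
= 14 + 2 * 12
= 14 + 24 = 38

38


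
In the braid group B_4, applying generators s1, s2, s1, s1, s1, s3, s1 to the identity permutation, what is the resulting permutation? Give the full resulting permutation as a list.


Starting with identity [1, 2, 3, 4].
Apply generators in sequence:
  After s1: [2, 1, 3, 4]
  After s2: [2, 3, 1, 4]
  After s1: [3, 2, 1, 4]
  After s1: [2, 3, 1, 4]
  After s1: [3, 2, 1, 4]
  After s3: [3, 2, 4, 1]
  After s1: [2, 3, 4, 1]
Final permutation: [2, 3, 4, 1]

[2, 3, 4, 1]


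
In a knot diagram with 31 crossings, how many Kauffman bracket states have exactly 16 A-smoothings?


We choose which 16 of 31 crossings get A-smoothings.
C(31, 16) = 31! / (16! * 15!)
= 300540195

300540195


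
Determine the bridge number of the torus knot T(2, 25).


The bridge number of T(p,q) is min(p,q).
min(2, 25) = 2

2


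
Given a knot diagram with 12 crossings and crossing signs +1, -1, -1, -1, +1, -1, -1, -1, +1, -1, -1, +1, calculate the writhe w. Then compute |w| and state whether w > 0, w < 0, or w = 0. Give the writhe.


Step 1: Count positive crossings (+1).
Positive crossings: 4
Step 2: Count negative crossings (-1).
Negative crossings: 8
Step 3: Writhe = (positive) - (negative)
w = 4 - 8 = -4
Step 4: |w| = 4, and w is negative

-4


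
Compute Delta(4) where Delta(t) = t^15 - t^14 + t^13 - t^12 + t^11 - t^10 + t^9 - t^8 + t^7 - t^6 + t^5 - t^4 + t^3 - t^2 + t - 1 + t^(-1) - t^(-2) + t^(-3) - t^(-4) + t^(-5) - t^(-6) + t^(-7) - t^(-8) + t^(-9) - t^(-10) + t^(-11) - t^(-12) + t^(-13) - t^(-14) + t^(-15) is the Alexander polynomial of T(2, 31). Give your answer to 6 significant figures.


Substituting t = 4 into Delta(t) = t^15 - t^14 + t^13 - t^12 + t^11 - t^10 + t^9 - t^8 + t^7 - t^6 + t^5 - t^4 + t^3 - t^2 + t - 1 + t^(-1) - t^(-2) + t^(-3) - t^(-4) + t^(-5) - t^(-6) + t^(-7) - t^(-8) + t^(-9) - t^(-10) + t^(-11) - t^(-12) + t^(-13) - t^(-14) + t^(-15):
Term values: (1073741824) + (-268435456) + (67108864) + (-16777216) + (4194304) + (-1048576) + (262144) + (-65536) + (16384) + (-4096) + (1024) + (-256) + (64) + (-16) + (4) + (-1) + (0.25) + (-0.0625) + (0.015625) + (-0.00390625) + (0.000976562) + (-0.000244141) + (6.10352e-05) + (-1.52588e-05) + (3.8147e-06) + (-9.53674e-07) + (2.38419e-07) + (-5.96046e-08) + (1.49012e-08) + (-3.72529e-09) + (9.31323e-10)
Sum = 858993459.2
Rounded to 6 significant figures: 8.58993e+08

8.58993e+08


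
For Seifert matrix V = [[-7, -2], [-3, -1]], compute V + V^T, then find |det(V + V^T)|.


Step 1: Form V + V^T where V = [[-7, -2], [-3, -1]]
  V^T = [[-7, -3], [-2, -1]]
  V + V^T = [[-14, -5], [-5, -2]]
Step 2: det(V + V^T) = (-14)*(-2) - (-5)*(-5)
  = 28 - 25 = 3
Step 3: Knot determinant = |det(V + V^T)| = |3| = 3

3


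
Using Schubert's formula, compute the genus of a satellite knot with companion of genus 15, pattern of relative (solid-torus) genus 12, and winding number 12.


Schubert: g(satellite) = g_rel(pattern) + |winding| * g(companion),
where g_rel(pattern) is the genus of the pattern relative to the solid torus.
= 12 + 12 * 15
= 12 + 180 = 192

192


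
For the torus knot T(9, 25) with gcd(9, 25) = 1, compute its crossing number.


For a torus knot T(p, q) with gcd(p,q)=1,
the crossing number is min(p*(q-1), q*(p-1)).
p*(q-1) = 9*24 = 216
q*(p-1) = 25*8 = 200
min(216, 200) = 200

200


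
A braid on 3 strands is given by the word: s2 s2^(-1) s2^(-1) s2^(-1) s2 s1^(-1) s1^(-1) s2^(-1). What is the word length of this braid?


The word length counts the number of generators (including inverses).
Listing each generator: s2, s2^(-1), s2^(-1), s2^(-1), s2, s1^(-1), s1^(-1), s2^(-1)
There are 8 generators in this braid word.

8


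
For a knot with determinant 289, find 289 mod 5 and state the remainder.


Step 1: A knot is p-colorable if and only if p divides its determinant.
Step 2: Compute 289 mod 5.
289 = 57 * 5 + 4
Step 3: 289 mod 5 = 4
Step 4: The knot is 5-colorable: no

4


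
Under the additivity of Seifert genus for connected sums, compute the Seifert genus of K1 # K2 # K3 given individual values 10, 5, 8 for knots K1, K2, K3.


The Seifert genus is additive under connected sum.
Seifert genus(K1 # K2 # K3) = (10) + (5) + (8)
= 23

23


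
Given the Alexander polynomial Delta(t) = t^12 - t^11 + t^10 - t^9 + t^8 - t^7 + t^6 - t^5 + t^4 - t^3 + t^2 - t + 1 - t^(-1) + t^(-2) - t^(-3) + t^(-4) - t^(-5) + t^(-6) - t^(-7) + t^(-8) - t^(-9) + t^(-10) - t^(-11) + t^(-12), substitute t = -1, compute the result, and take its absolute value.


Step 1: The polynomial has 25 terms with alternating signs, exponents from 12 down to -12.
Step 2: Substitute t = -1. The i-th term has coefficient (-1)^i and exponent (m-i),
  so its value is (-1)^i * (-1)^(m-i) = (-1)^m = 1 for every i.
Step 3: All 25 terms equal 1, so Delta(-1) = 25 * (1) = 25
Step 4: |Delta(-1)| = 25

25


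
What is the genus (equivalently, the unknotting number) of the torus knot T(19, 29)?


For a torus knot T(p,q), both the unknotting number and genus equal (p-1)(q-1)/2.
= (19-1)(29-1)/2
= 18*28/2
= 504/2 = 252

252


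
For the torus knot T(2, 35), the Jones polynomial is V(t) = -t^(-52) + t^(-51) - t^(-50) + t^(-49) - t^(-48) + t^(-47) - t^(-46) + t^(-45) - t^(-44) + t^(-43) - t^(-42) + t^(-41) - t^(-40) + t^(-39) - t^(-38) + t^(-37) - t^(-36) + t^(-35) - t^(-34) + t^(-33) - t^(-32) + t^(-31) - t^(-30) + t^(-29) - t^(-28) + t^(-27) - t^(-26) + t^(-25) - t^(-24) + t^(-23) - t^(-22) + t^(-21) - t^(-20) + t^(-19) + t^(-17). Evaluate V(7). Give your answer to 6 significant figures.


Substituting t = 7 into V(t) = -t^(-52) + t^(-51) - t^(-50) + t^(-49) - t^(-48) + t^(-47) - t^(-46) + t^(-45) - t^(-44) + t^(-43) - t^(-42) + t^(-41) - t^(-40) + t^(-39) - t^(-38) + t^(-37) - t^(-36) + t^(-35) - t^(-34) + t^(-33) - t^(-32) + t^(-31) - t^(-30) + t^(-29) - t^(-28) + t^(-27) - t^(-26) + t^(-25) - t^(-24) + t^(-23) - t^(-22) + t^(-21) - t^(-20) + t^(-19) + t^(-17):
  (-)t^(-52) = -1.13475e-44
  (+)t^(-51) = 7.94328e-44
  (-)t^(-50) = -5.5603e-43
  (+)t^(-49) = 3.89221e-42
  (-)t^(-48) = -2.72455e-41
  (+)t^(-47) = 1.90718e-40
  (-)t^(-46) = -1.33503e-39
  (+)t^(-45) = 9.34519e-39
  (-)t^(-44) = -6.54163e-38
  (+)t^(-43) = 4.57914e-37
  (-)t^(-42) = -3.2054e-36
  (+)t^(-41) = 2.24378e-35
  (-)t^(-40) = -1.57065e-34
  (+)t^(-39) = 1.09945e-33
  (-)t^(-38) = -7.69617e-33
  (+)t^(-37) = 5.38732e-32
  (-)t^(-36) = -3.77112e-31
  (+)t^(-35) = 2.63979e-30
  (-)t^(-34) = -1.84785e-29
  (+)t^(-33) = 1.29349e-28
  (-)t^(-32) = -9.05446e-28
  (+)t^(-31) = 6.33812e-27
  (-)t^(-30) = -4.43669e-26
  (+)t^(-29) = 3.10568e-25
  (-)t^(-28) = -2.17398e-24
  (+)t^(-27) = 1.52178e-23
  (-)t^(-26) = -1.06525e-22
  (+)t^(-25) = 7.45674e-22
  (-)t^(-24) = -5.21972e-21
  (+)t^(-23) = 3.6538e-20
  (-)t^(-22) = -2.55766e-19
  (+)t^(-21) = 1.79036e-18
  (-)t^(-20) = -1.25325e-17
  (+)t^(-19) = 8.77278e-17
  (+)t^(-17) = 4.29866e-15
Sum = (-1.13475e-44) + (7.94328e-44) + (-5.5603e-43) + (3.89221e-42) + (-2.72455e-41) + (1.90718e-40) + (-1.33503e-39) + (9.34519e-39) + (-6.54163e-38) + (4.57914e-37) + (-3.2054e-36) + (2.24378e-35) + (-1.57065e-34) + (1.09945e-33) + (-7.69617e-33) + (5.38732e-32) + (-3.77112e-31) + (2.63979e-30) + (-1.84785e-29) + (1.29349e-28) + (-9.05446e-28) + (6.33812e-27) + (-4.43669e-26) + (3.10568e-25) + (-2.17398e-24) + (1.52178e-23) + (-1.06525e-22) + (7.45674e-22) + (-5.21972e-21) + (3.6538e-20) + (-2.55766e-19) + (1.79036e-18) + (-1.25325e-17) + (8.77278e-17) + (4.29866e-15)
= 4.375424038e-15
Rounded to 6 significant figures: 4.37542e-15

4.37542e-15


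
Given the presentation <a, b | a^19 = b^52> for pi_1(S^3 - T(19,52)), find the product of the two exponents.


The relation is a^19 = b^52.
Product of exponents = 19 * 52
= 988

988


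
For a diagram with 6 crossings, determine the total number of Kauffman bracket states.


Each crossing contributes 2 choices (A-smoothing or B-smoothing).
Total states = 2^6 = 64

64


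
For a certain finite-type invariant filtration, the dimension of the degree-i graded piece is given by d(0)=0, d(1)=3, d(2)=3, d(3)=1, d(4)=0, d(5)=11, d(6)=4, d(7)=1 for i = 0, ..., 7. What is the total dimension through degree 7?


Total dimension = d(0) + d(1) + ... + d(7)
= 0 + 3 + 3 + 1 + 0 + 11 + 4 + 1
= 23

23


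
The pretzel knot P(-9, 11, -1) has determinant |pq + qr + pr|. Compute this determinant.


Step 1: Compute pq + qr + pr.
pq = (-9)*11 = -99
qr = 11*(-1) = -11
pr = (-9)*(-1) = 9
pq + qr + pr = -99 + (-11) + 9 = -101
Step 2: Take absolute value.
det(P(-9,11,-1)) = |-101| = 101

101


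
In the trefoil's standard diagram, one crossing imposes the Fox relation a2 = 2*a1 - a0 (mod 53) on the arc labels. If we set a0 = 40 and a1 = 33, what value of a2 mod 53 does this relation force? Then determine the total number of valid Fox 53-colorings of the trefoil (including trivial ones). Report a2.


Step 1: Apply the given crossing relation 2*a1 - a0 - a2 = 0 (mod 53).
  a2 = 2*a1 - a0 mod 53
  a2 = 2*33 - 40 mod 53
  a2 = 66 - 40 mod 53
  a2 = 26 mod 53 = 26
Step 2: The trefoil has determinant 3.
  Number of Fox p-colorings (p prime) is p^2 if p = 3, else p.
  Since 53 does not divide 3, only trivial (constant) colorings exist.
  (So the trial a0 = 40, a1 = 33 with a0 != a1 does NOT extend to a valid coloring of the whole trefoil: the other two crossing relations require 3*(a1 - a0) = 0 (mod 53), which fails.)
  Total colorings = 53
Step 3: a2 = 26, total Fox 53-colorings = 53

26


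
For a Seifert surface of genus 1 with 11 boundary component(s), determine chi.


chi = 2 - 2g - b
= 2 - 2*1 - 11
= 2 - 2 - 11 = -11

-11


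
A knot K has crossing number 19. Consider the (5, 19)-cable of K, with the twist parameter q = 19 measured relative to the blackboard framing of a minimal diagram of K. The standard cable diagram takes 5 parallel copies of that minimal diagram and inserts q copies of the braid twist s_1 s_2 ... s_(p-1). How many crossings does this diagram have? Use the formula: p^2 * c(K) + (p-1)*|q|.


Step 1: Each of the c(K) crossings of the companion diagram becomes p*p = p^2 crossings among the p parallel strands, and each of the |q| twists s_1 s_2 ... s_(p-1) adds (p-1) crossings.
  Crossings = p^2 * c(K) + (p-1)*|q|
Step 2: = 5^2 * 19 + (5-1)*19
Step 3: = 25*19 + 4*19
Step 4: = 475 + 76 = 551

551


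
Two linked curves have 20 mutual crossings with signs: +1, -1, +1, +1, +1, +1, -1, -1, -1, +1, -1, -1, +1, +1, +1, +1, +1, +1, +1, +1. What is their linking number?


Step 1: Count positive crossings: 14
Step 2: Count negative crossings: 6
Step 3: Sum of signs = 14 - 6 = 8
Step 4: Linking number = sum/2 = 8/2 = 4

4


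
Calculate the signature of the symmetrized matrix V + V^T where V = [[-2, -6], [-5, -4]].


Step 1: V + V^T = [[-4, -11], [-11, -8]]
Step 2: trace = -12, det = -89
Step 3: Discriminant = (-12)^2 - 4*(-89) = 500
Step 4: Eigenvalues: 5.18034, -17.1803
Step 5: Signature = (# positive eigenvalues) - (# negative eigenvalues) = 0

0


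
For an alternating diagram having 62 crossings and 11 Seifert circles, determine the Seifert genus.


For alternating knots, g = (c - s + 1)/2.
= (62 - 11 + 1)/2
= 52/2 = 26

26


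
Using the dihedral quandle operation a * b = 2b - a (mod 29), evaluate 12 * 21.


12 * 21 = 2*21 - 12 mod 29
= 42 - 12 mod 29
= 30 mod 29 = 1

1


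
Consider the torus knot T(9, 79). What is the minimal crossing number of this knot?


For a torus knot T(p, q) with gcd(p,q)=1,
the crossing number is min(p*(q-1), q*(p-1)).
p*(q-1) = 9*78 = 702
q*(p-1) = 79*8 = 632
min(702, 632) = 632

632


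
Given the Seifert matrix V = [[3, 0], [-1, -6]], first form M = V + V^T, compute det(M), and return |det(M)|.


Step 1: Form V + V^T where V = [[3, 0], [-1, -6]]
  V^T = [[3, -1], [0, -6]]
  V + V^T = [[6, -1], [-1, -12]]
Step 2: det(V + V^T) = 6*(-12) - (-1)*(-1)
  = -72 - 1 = -73
Step 3: Knot determinant = |det(V + V^T)| = |-73| = 73

73


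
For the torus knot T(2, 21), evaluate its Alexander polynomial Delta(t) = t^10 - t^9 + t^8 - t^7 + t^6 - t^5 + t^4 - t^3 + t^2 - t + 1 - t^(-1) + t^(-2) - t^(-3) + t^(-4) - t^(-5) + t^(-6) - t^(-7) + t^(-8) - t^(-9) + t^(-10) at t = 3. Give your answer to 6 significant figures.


Substituting t = 3 into Delta(t) = t^10 - t^9 + t^8 - t^7 + t^6 - t^5 + t^4 - t^3 + t^2 - t + 1 - t^(-1) + t^(-2) - t^(-3) + t^(-4) - t^(-5) + t^(-6) - t^(-7) + t^(-8) - t^(-9) + t^(-10):
Term values: (59049) + (-19683) + (6561) + (-2187) + (729) + (-243) + (81) + (-27) + (9) + (-3) + (1) + (-0.333333) + (0.111111) + (-0.037037) + (0.0123457) + (-0.00411523) + (0.00137174) + (-0.000457247) + (0.000152416) + (-5.08053e-05) + (1.69351e-05)
Sum = 44286.75
Rounded to 6 significant figures: 44286.8

44286.8


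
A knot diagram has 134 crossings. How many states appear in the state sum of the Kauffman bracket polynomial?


Each crossing contributes 2 choices (A-smoothing or B-smoothing).
Total states = 2^134 = 21778071482940061661655974875633165533184

21778071482940061661655974875633165533184


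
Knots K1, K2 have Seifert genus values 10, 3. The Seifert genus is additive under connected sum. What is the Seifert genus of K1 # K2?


The Seifert genus is additive under connected sum.
Seifert genus(K1 # K2) = (10) + (3)
= 13

13


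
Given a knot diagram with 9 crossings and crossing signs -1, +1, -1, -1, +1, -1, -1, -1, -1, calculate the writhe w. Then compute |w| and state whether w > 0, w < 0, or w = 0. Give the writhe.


Step 1: Count positive crossings (+1).
Positive crossings: 2
Step 2: Count negative crossings (-1).
Negative crossings: 7
Step 3: Writhe = (positive) - (negative)
w = 2 - 7 = -5
Step 4: |w| = 5, and w is negative

-5


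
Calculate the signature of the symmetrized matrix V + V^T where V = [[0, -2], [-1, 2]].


Step 1: V + V^T = [[0, -3], [-3, 4]]
Step 2: trace = 4, det = -9
Step 3: Discriminant = 4^2 - 4*(-9) = 52
Step 4: Eigenvalues: 5.60555, -1.60555
Step 5: Signature = (# positive eigenvalues) - (# negative eigenvalues) = 0

0


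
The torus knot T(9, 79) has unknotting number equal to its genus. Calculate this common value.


For a torus knot T(p,q), both the unknotting number and genus equal (p-1)(q-1)/2.
= (9-1)(79-1)/2
= 8*78/2
= 624/2 = 312

312


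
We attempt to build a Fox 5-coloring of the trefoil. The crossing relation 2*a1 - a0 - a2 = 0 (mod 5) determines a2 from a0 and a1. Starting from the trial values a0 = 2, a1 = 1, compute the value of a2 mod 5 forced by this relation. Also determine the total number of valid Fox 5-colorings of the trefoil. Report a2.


Step 1: Apply the given crossing relation 2*a1 - a0 - a2 = 0 (mod 5).
  a2 = 2*a1 - a0 mod 5
  a2 = 2*1 - 2 mod 5
  a2 = 2 - 2 mod 5
  a2 = 0 mod 5 = 0
Step 2: The trefoil has determinant 3.
  Number of Fox p-colorings (p prime) is p^2 if p = 3, else p.
  Since 5 does not divide 3, only trivial (constant) colorings exist.
  (So the trial a0 = 2, a1 = 1 with a0 != a1 does NOT extend to a valid coloring of the whole trefoil: the other two crossing relations require 3*(a1 - a0) = 0 (mod 5), which fails.)
  Total colorings = 5
Step 3: a2 = 0, total Fox 5-colorings = 5

0


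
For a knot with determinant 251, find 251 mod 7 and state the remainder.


Step 1: A knot is p-colorable if and only if p divides its determinant.
Step 2: Compute 251 mod 7.
251 = 35 * 7 + 6
Step 3: 251 mod 7 = 6
Step 4: The knot is 7-colorable: no

6


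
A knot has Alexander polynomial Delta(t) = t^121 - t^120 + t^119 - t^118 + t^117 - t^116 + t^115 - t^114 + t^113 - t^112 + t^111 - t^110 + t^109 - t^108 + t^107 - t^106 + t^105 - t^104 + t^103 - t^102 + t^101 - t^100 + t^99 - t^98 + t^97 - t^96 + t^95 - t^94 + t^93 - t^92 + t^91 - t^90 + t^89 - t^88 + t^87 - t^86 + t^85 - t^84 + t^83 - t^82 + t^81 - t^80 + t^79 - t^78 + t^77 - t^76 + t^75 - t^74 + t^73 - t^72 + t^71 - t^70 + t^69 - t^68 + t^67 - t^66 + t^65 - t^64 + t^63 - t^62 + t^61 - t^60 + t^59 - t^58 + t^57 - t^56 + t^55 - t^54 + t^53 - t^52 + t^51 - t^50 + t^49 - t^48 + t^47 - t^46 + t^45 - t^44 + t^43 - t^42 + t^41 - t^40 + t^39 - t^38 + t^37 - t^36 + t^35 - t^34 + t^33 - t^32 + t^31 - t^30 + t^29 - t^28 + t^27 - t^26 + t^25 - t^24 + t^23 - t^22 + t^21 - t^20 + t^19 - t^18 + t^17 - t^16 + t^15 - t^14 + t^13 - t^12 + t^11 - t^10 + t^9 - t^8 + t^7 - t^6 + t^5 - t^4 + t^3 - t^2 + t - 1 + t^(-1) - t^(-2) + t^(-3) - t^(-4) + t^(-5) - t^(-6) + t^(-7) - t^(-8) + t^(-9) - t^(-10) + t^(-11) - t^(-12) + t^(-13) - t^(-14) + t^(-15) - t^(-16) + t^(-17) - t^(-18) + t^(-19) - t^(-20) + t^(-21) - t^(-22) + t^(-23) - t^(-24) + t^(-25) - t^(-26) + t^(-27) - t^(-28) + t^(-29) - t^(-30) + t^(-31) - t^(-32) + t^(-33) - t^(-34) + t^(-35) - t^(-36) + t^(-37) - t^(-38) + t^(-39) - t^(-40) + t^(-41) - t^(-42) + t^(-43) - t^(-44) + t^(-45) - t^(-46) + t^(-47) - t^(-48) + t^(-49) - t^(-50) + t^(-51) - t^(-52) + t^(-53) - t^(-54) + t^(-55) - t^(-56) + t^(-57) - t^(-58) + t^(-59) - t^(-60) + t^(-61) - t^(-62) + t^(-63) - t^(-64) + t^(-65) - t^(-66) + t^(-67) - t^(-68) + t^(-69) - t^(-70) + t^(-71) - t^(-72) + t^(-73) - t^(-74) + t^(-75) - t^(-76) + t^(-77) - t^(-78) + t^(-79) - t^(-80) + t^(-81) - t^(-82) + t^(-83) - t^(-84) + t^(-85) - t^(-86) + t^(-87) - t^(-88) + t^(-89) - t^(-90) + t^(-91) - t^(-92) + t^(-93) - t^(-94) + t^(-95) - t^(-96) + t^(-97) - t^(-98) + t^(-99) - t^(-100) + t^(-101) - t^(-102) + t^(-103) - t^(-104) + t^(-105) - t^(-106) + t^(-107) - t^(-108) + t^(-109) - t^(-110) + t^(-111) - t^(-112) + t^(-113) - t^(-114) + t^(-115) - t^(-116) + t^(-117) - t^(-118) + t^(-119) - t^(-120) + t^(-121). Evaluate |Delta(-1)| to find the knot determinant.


Step 1: The polynomial has 243 terms with alternating signs, exponents from 121 down to -121.
Step 2: Substitute t = -1. The i-th term has coefficient (-1)^i and exponent (m-i),
  so its value is (-1)^i * (-1)^(m-i) = (-1)^m = -1 for every i.
Step 3: All 243 terms equal -1, so Delta(-1) = 243 * (-1) = -243
Step 4: |Delta(-1)| = 243

243


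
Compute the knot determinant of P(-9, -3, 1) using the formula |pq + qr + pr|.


Step 1: Compute pq + qr + pr.
pq = (-9)*(-3) = 27
qr = (-3)*1 = -3
pr = (-9)*1 = -9
pq + qr + pr = 27 + (-3) + (-9) = 15
Step 2: Take absolute value.
det(P(-9,-3,1)) = |15| = 15

15


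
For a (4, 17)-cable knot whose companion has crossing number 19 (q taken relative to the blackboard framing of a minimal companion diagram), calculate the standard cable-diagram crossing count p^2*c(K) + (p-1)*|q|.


Step 1: Each of the c(K) crossings of the companion diagram becomes p*p = p^2 crossings among the p parallel strands, and each of the |q| twists s_1 s_2 ... s_(p-1) adds (p-1) crossings.
  Crossings = p^2 * c(K) + (p-1)*|q|
Step 2: = 4^2 * 19 + (4-1)*17
Step 3: = 16*19 + 3*17
Step 4: = 304 + 51 = 355

355


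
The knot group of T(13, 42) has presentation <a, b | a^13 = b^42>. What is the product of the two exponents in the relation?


The relation is a^13 = b^42.
Product of exponents = 13 * 42
= 546

546


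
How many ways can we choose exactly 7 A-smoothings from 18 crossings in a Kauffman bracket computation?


We choose which 7 of 18 crossings get A-smoothings.
C(18, 7) = 18! / (7! * 11!)
= 31824

31824


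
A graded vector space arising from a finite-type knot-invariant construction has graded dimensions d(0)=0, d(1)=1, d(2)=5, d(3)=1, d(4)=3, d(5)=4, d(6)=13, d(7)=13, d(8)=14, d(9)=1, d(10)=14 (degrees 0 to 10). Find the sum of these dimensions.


Total dimension = d(0) + d(1) + ... + d(10)
= 0 + 1 + 5 + 1 + 3 + 4 + 13 + 13 + 14 + 1 + 14
= 69

69


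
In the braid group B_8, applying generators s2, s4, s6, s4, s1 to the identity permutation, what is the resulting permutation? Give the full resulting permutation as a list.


Starting with identity [1, 2, 3, 4, 5, 6, 7, 8].
Apply generators in sequence:
  After s2: [1, 3, 2, 4, 5, 6, 7, 8]
  After s4: [1, 3, 2, 5, 4, 6, 7, 8]
  After s6: [1, 3, 2, 5, 4, 7, 6, 8]
  After s4: [1, 3, 2, 4, 5, 7, 6, 8]
  After s1: [3, 1, 2, 4, 5, 7, 6, 8]
Final permutation: [3, 1, 2, 4, 5, 7, 6, 8]

[3, 1, 2, 4, 5, 7, 6, 8]


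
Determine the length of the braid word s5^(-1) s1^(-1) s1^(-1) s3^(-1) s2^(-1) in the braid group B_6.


The word length counts the number of generators (including inverses).
Listing each generator: s5^(-1), s1^(-1), s1^(-1), s3^(-1), s2^(-1)
There are 5 generators in this braid word.

5


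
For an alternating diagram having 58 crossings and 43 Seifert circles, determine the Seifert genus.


For alternating knots, g = (c - s + 1)/2.
= (58 - 43 + 1)/2
= 16/2 = 8

8


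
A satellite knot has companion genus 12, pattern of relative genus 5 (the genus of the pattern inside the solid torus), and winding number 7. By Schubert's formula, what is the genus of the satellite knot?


Schubert: g(satellite) = g_rel(pattern) + |winding| * g(companion),
where g_rel(pattern) is the genus of the pattern relative to the solid torus.
= 5 + 7 * 12
= 5 + 84 = 89

89


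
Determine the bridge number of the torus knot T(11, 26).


The bridge number of T(p,q) is min(p,q).
min(11, 26) = 11

11


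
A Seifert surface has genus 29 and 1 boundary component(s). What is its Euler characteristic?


chi = 2 - 2g - b
= 2 - 2*29 - 1
= 2 - 58 - 1 = -57

-57


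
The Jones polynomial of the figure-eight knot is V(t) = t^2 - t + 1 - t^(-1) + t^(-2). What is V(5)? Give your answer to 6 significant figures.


Substituting t = 5 into V(t) = t^2 - t + 1 - t^(-1) + t^(-2):
  (+)t^(2) = 25
  (-)t^(1) = -5
  (+)t^(0) = 1
  (-)t^(-1) = -0.2
  (+)t^(-2) = 0.04
Sum = (25) + (-5) + (1) + (-0.2) + (0.04)
= 20.84
Rounded to 6 significant figures: 20.84

20.84


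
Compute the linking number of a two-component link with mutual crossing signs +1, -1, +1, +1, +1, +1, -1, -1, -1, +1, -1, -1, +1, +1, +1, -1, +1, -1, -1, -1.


Step 1: Count positive crossings: 10
Step 2: Count negative crossings: 10
Step 3: Sum of signs = 10 - 10 = 0
Step 4: Linking number = sum/2 = 0/2 = 0

0


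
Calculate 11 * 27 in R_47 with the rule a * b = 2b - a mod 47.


11 * 27 = 2*27 - 11 mod 47
= 54 - 11 mod 47
= 43 mod 47 = 43

43


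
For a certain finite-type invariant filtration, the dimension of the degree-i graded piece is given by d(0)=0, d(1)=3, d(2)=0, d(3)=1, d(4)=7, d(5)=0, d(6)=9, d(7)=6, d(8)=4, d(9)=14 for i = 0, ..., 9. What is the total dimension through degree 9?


Total dimension = d(0) + d(1) + ... + d(9)
= 0 + 3 + 0 + 1 + 7 + 0 + 9 + 6 + 4 + 14
= 44

44


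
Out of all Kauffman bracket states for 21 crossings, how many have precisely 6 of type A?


We choose which 6 of 21 crossings get A-smoothings.
C(21, 6) = 21! / (6! * 15!)
= 54264

54264


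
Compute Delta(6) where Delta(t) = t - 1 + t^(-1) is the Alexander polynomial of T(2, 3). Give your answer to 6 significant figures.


Substituting t = 6 into Delta(t) = t - 1 + t^(-1):
Term values: (6) + (-1) + (0.166667)
Sum = 5.166666667
Rounded to 6 significant figures: 5.16667

5.16667


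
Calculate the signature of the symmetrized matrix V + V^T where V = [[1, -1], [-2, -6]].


Step 1: V + V^T = [[2, -3], [-3, -12]]
Step 2: trace = -10, det = -33
Step 3: Discriminant = (-10)^2 - 4*(-33) = 232
Step 4: Eigenvalues: 2.61577, -12.6158
Step 5: Signature = (# positive eigenvalues) - (# negative eigenvalues) = 0

0


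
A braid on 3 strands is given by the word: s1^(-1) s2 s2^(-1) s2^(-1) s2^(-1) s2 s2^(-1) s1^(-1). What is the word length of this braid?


The word length counts the number of generators (including inverses).
Listing each generator: s1^(-1), s2, s2^(-1), s2^(-1), s2^(-1), s2, s2^(-1), s1^(-1)
There are 8 generators in this braid word.

8


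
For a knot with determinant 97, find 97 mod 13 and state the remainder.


Step 1: A knot is p-colorable if and only if p divides its determinant.
Step 2: Compute 97 mod 13.
97 = 7 * 13 + 6
Step 3: 97 mod 13 = 6
Step 4: The knot is 13-colorable: no

6


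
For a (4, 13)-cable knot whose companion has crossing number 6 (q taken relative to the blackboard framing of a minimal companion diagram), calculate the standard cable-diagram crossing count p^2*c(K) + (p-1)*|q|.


Step 1: Each of the c(K) crossings of the companion diagram becomes p*p = p^2 crossings among the p parallel strands, and each of the |q| twists s_1 s_2 ... s_(p-1) adds (p-1) crossings.
  Crossings = p^2 * c(K) + (p-1)*|q|
Step 2: = 4^2 * 6 + (4-1)*13
Step 3: = 16*6 + 3*13
Step 4: = 96 + 39 = 135

135


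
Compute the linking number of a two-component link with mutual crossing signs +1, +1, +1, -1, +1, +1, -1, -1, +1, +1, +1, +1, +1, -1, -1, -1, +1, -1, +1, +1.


Step 1: Count positive crossings: 13
Step 2: Count negative crossings: 7
Step 3: Sum of signs = 13 - 7 = 6
Step 4: Linking number = sum/2 = 6/2 = 3

3


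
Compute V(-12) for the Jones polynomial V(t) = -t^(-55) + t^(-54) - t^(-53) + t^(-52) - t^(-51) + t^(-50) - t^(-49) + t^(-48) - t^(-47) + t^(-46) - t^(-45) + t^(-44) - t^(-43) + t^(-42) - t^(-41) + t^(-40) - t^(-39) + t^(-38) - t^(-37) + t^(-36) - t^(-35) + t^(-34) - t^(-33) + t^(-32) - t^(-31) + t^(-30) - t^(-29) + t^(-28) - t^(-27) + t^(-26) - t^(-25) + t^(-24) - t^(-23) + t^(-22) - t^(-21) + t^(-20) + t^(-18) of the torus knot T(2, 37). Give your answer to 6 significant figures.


Substituting t = -12 into V(t) = -t^(-55) + t^(-54) - t^(-53) + t^(-52) - t^(-51) + t^(-50) - t^(-49) + t^(-48) - t^(-47) + t^(-46) - t^(-45) + t^(-44) - t^(-43) + t^(-42) - t^(-41) + t^(-40) - t^(-39) + t^(-38) - t^(-37) + t^(-36) - t^(-35) + t^(-34) - t^(-33) + t^(-32) - t^(-31) + t^(-30) - t^(-29) + t^(-28) - t^(-27) + t^(-26) - t^(-25) + t^(-24) - t^(-23) + t^(-22) - t^(-21) + t^(-20) + t^(-18):
  (-)t^(-55) = 4.41602e-60
  (+)t^(-54) = 5.29923e-59
  (-)t^(-53) = 6.35908e-58
  (+)t^(-52) = 7.63089e-57
  (-)t^(-51) = 9.15707e-56
  (+)t^(-50) = 1.09885e-54
  (-)t^(-49) = 1.31862e-53
  (+)t^(-48) = 1.58234e-52
  (-)t^(-47) = 1.89881e-51
  (+)t^(-46) = 2.27857e-50
  (-)t^(-45) = 2.73429e-49
  (+)t^(-44) = 3.28114e-48
  (-)t^(-43) = 3.93737e-47
  (+)t^(-42) = 4.72485e-46
  (-)t^(-41) = 5.66982e-45
  (+)t^(-40) = 6.80378e-44
  (-)t^(-39) = 8.16453e-43
  (+)t^(-38) = 9.79744e-42
  (-)t^(-37) = 1.17569e-40
  (+)t^(-36) = 1.41083e-39
  (-)t^(-35) = 1.693e-38
  (+)t^(-34) = 2.0316e-37
  (-)t^(-33) = 2.43792e-36
  (+)t^(-32) = 2.9255e-35
  (-)t^(-31) = 3.5106e-34
  (+)t^(-30) = 4.21272e-33
  (-)t^(-29) = 5.05526e-32
  (+)t^(-28) = 6.06632e-31
  (-)t^(-27) = 7.27958e-30
  (+)t^(-26) = 8.7355e-29
  (-)t^(-25) = 1.04826e-27
  (+)t^(-24) = 1.25791e-26
  (-)t^(-23) = 1.50949e-25
  (+)t^(-22) = 1.81139e-24
  (-)t^(-21) = 2.17367e-23
  (+)t^(-20) = 2.60841e-22
  (+)t^(-18) = 3.7561e-20
Sum = (4.41602e-60) + (5.29923e-59) + (6.35908e-58) + (7.63089e-57) + (9.15707e-56) + (1.09885e-54) + (1.31862e-53) + (1.58234e-52) + (1.89881e-51) + (2.27857e-50) + (2.73429e-49) + (3.28114e-48) + (3.93737e-47) + (4.72485e-46) + (5.66982e-45) + (6.80378e-44) + (8.16453e-43) + (9.79744e-42) + (1.17569e-40) + (1.41083e-39) + (1.693e-38) + (2.0316e-37) + (2.43792e-36) + (2.9255e-35) + (3.5106e-34) + (4.21272e-33) + (5.05526e-32) + (6.06632e-31) + (7.27958e-30) + (8.7355e-29) + (1.04826e-27) + (1.25791e-26) + (1.50949e-25) + (1.81139e-24) + (2.17367e-23) + (2.60841e-22) + (3.7561e-20)
= 3.784559007e-20
Rounded to 6 significant figures: 3.78456e-20

3.78456e-20


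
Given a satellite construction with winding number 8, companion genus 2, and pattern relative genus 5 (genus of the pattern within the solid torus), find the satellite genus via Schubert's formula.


Schubert: g(satellite) = g_rel(pattern) + |winding| * g(companion),
where g_rel(pattern) is the genus of the pattern relative to the solid torus.
= 5 + 8 * 2
= 5 + 16 = 21

21


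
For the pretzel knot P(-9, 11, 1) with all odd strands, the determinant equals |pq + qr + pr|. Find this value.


Step 1: Compute pq + qr + pr.
pq = (-9)*11 = -99
qr = 11*1 = 11
pr = (-9)*1 = -9
pq + qr + pr = -99 + 11 + (-9) = -97
Step 2: Take absolute value.
det(P(-9,11,1)) = |-97| = 97

97


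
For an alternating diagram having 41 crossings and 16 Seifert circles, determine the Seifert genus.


For alternating knots, g = (c - s + 1)/2.
= (41 - 16 + 1)/2
= 26/2 = 13

13


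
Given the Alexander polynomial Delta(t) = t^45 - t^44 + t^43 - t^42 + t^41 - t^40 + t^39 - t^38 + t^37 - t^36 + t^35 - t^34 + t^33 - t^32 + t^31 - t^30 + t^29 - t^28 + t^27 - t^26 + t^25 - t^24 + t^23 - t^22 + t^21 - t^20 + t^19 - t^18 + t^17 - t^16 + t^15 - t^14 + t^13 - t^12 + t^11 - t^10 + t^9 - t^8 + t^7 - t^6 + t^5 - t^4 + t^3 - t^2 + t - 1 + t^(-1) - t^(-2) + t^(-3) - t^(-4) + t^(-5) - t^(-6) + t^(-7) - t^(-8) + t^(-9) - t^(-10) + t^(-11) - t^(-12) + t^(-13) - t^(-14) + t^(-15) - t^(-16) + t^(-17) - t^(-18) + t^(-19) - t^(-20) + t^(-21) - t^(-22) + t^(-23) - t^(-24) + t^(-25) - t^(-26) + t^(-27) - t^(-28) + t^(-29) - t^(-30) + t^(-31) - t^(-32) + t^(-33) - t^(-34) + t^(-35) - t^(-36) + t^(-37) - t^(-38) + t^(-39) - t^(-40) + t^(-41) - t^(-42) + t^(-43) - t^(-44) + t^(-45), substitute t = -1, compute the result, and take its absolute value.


Step 1: The polynomial has 91 terms with alternating signs, exponents from 45 down to -45.
Step 2: Substitute t = -1. The i-th term has coefficient (-1)^i and exponent (m-i),
  so its value is (-1)^i * (-1)^(m-i) = (-1)^m = -1 for every i.
Step 3: All 91 terms equal -1, so Delta(-1) = 91 * (-1) = -91
Step 4: |Delta(-1)| = 91

91
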